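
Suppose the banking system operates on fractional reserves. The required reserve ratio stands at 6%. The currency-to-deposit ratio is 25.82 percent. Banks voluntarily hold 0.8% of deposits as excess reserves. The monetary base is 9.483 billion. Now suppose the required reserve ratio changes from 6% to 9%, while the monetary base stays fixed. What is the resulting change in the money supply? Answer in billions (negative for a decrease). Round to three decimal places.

Initially m₁ = (1 + 0.2582) / (0.06 + 0.008 + 0.2582) ≈ 3.85714, so M₁ = 3.85714 × 9.483 ≈ 36.5773 billion.
After the change m₂ = (1 + 0.2582) / (0.09 + 0.008 + 0.2582) ≈ 3.53229, so M₂ = 3.53229 × 9.483 ≈ 33.4967 billion.
ΔM = M₂ − M₁ = 33.4967 − 36.5773 = -3.0806 billion.

-3.081 billion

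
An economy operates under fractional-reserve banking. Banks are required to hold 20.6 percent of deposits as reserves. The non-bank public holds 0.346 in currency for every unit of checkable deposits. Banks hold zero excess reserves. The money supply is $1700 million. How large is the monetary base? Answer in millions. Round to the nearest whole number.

$697 million

The money multiplier is m = (1 + c) / (rr + c) = (1 + 0.346) / (0.206 + 0.346) ≈ 2.43841.
MB = M / m = 1700 / 2.43841 ≈ 697.1756 million.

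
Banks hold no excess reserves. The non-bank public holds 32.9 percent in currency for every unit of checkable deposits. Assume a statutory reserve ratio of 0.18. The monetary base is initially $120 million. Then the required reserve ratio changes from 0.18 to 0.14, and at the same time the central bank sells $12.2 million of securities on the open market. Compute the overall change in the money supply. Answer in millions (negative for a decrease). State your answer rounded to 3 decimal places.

Before: m₁ = (1 + 0.329) / (0.18 + 0.329) ≈ 2.6110020, MB₁ = 120, so M₁ = 2.6110020 × 120 ≈ 313.3202 million.
After: m₂ = (1 + 0.329) / (0.14 + 0.329) = 2.8336887, MB₂ = 120 − 12.2 = 107.8, so M₂ = 2.8336887 × 107.8 ≈ 305.4716 million.
ΔM = M₂ − M₁ = 305.4716 − 313.3202 = -7.8486 million.

-7.849 million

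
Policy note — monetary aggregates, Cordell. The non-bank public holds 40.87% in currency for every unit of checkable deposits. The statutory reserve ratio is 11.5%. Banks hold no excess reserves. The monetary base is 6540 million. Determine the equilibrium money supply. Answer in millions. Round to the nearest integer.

The money multiplier is m = (1 + c) / (rr + c) = (1 + 0.4087) / (0.115 + 0.4087) ≈ 2.68990.
So M = m × MB = 2.68990 × 6540 = 17591.946 million.

17592 million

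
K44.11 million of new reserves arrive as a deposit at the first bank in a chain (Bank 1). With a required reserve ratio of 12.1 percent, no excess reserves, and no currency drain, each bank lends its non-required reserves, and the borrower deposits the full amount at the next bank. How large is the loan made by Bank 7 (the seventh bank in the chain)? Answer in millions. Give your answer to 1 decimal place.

K17.9 million

Each bank lends a fraction (1 − rr) = 0.8790 of the deposit it receives, so Bank 7 receives 44.11·0.8790^6 and lends 44.11·0.8790^7 ≈ 17.8838 million.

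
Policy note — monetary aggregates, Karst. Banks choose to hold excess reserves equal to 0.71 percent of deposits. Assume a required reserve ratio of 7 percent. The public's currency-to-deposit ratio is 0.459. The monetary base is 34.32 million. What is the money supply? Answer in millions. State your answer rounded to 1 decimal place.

The money multiplier is m = (1 + c) / (rr + e + c) = (1 + 0.459) / (0.07 + 0.0071 + 0.459) ≈ 2.7215.
So M = m × MB = 2.7215 × 34.32 ≈ 93.4019 million.

93.4 million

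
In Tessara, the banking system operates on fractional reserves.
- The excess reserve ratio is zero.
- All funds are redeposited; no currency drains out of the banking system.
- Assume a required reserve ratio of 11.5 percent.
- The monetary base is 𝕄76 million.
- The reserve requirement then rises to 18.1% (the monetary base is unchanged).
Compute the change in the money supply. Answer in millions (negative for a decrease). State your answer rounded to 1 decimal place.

Initially m₁ = 1 / (0.115) ≈ 8.6957, so M₁ = 8.6957 × 76 = 660.8732 million.
After the change m₂ = 1 / (0.181) ≈ 5.5249, so M₂ = 5.5249 × 76 = 419.8924 million.
ΔM = M₂ − M₁ = 419.8924 − 660.8732 = -240.9808 million.

-241.0 million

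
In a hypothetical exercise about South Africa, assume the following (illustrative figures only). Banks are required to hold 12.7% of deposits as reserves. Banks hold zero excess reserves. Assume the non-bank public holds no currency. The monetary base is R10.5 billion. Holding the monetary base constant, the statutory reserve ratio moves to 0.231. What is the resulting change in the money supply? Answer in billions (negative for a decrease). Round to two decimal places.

Initially m₁ = 1 / (0.127) ≈ 7.87402, so M₁ = 7.87402 × 10.5 ≈ 82.6772 billion.
After the change m₂ = 1 / (0.231) ≈ 4.32900, so M₂ = 4.32900 × 10.5 = 45.4545 billion.
ΔM = M₂ − M₁ = 45.4545 − 82.6772 = -37.2227 billion.

-37.22 billion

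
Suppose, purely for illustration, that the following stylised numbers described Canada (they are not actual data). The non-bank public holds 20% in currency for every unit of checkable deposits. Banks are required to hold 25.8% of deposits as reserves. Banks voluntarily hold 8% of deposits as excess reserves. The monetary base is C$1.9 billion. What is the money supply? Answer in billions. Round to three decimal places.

The money multiplier is m = (1 + c) / (rr + e + c) = (1 + 0.2) / (0.258 + 0.08 + 0.2) ≈ 2.23048.
So M = m × MB = 2.23048 × 1.9 ≈ 4.2379 billion.

C$4.238 billion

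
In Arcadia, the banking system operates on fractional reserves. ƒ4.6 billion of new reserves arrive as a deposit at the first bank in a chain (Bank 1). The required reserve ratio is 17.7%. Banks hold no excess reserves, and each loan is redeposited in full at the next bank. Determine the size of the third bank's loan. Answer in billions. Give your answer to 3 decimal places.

Each bank lends a fraction (1 − rr) = 0.8230 of the deposit it receives, so Bank 3 receives 4.6·0.8230^2 and lends 4.6·0.8230^3 ≈ 2.5642 billion.

ƒ2.564 billion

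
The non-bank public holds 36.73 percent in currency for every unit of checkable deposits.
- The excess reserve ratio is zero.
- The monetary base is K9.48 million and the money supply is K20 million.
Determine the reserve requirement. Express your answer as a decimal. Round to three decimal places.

0.281

Using m = M/MB = 20/9.48 ≈ 2.109705. Since m = (1 + c)/(c + rr + e), the denominator satisfies c + rr + e = (1 + c)/m = (1 + 0.3673) / 2.109705 ≈ 0.648100.
With c = 0.3673 and e = 0, the reserve requirement is 0.648100 − 0.3673 − 0 = 0.2808.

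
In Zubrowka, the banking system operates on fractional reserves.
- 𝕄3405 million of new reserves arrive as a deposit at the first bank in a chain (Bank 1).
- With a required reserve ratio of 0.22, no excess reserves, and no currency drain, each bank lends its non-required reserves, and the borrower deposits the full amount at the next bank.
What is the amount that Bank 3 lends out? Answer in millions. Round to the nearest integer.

Each bank lends a fraction (1 − rr) = 0.7800 of the deposit it receives, so Bank 3 receives 3405·0.7800^2 and lends 3405·0.7800^3 ≈ 1615.8496 million.

𝕄1616 million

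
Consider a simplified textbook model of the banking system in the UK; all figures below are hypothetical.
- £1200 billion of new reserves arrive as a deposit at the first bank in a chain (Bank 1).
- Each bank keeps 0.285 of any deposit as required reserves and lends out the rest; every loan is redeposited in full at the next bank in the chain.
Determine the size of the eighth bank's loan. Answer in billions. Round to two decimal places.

Each bank lends a fraction (1 − rr) = 0.7150 of the deposit it receives, so Bank 8 receives 1200·0.7150^7 and lends 1200·0.7150^8 ≈ 81.9652 billion.

£81.97 billion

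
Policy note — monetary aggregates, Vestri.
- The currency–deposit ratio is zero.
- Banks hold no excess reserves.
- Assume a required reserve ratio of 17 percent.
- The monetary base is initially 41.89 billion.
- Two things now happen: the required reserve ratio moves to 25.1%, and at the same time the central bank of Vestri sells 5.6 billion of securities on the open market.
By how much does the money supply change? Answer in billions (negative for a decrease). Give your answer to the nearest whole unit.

Before: m₁ = 1 / (0.17) ≈ 5.8824, MB₁ = 41.89, so M₁ = 5.8824 × 41.89 ≈ 246.4137 billion.
After: m₂ = 1 / (0.251) ≈ 3.9841, MB₂ = 41.89 − 5.6 = 36.29, so M₂ = 3.9841 × 36.29 ≈ 144.583 billion.
ΔM = M₂ − M₁ = 144.583 − 246.4137 = -101.8307 billion.

-102 billion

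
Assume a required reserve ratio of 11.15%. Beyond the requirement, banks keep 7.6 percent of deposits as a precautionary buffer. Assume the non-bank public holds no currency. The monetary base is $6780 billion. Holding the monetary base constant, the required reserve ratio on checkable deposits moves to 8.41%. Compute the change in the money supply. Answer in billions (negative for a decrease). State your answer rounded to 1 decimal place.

$6188.5 billion

Initially m₁ = 1 / (0.1115 + 0.076) ≈ 5.333333, so M₁ = 5.333333 × 6780 ≈ 36159.9977 billion.
After the change m₂ = 1 / (0.0841 + 0.076) ≈ 6.246096, so M₂ = 6.246096 × 6780 ≈ 42348.5309 billion.
ΔM = M₂ − M₁ = 42348.5309 − 36159.9977 = 6188.5332 billion.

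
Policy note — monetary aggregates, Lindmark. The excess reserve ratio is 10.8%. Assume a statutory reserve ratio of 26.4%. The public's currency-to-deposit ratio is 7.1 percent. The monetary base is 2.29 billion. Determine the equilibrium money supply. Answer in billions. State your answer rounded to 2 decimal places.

The money multiplier is m = (1 + c) / (rr + e + c) = (1 + 0.071) / (0.264 + 0.108 + 0.071) ≈ 2.4176.
So M = m × MB = 2.4176 × 2.29 ≈ 5.5363 billion.

5.54 billion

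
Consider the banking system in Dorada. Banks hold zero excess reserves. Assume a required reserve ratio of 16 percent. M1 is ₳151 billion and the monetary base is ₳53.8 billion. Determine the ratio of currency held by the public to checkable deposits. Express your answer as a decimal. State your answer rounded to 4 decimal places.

Using m = M/MB = 151/53.8 ≈ 2.806691. From m = (1 + c)/(c + rr + e), rearranging gives 1 + c = m·(c + rr + e), so c·(1 − m) = m·(rr + e) − 1.
Hence c = [m·(rr + e) − 1]/(1 − m) = [2.806691 × (0.16 + 0) − 1] / (1 − 2.806691) ≈ 0.304938.

0.3049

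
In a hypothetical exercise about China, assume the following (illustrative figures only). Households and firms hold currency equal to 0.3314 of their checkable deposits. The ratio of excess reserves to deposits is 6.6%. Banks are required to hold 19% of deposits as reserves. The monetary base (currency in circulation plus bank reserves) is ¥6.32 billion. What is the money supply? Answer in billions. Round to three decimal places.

The money multiplier is m = (1 + c) / (rr + e + c) = (1 + 0.3314) / (0.19 + 0.066 + 0.3314) ≈ 2.26660.
So M = m × MB = 2.26660 × 6.32 ≈ 14.3249 billion.

¥14.325 billion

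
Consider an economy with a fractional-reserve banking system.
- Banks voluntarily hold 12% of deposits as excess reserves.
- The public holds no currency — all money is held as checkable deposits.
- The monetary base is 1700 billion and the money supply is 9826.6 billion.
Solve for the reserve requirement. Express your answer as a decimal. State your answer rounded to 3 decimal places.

Using m = M/MB = 9826.6/1700 ≈ 5.780353. Since m = (1 + c)/(c + rr + e), the denominator satisfies c + rr + e = (1 + c)/m = (1 + 0) / 5.780353 ≈ 0.173000.
With c = 0 and e = 0.12, the reserve requirement is 0.173000 − 0 − 0.12 = 0.053.

0.053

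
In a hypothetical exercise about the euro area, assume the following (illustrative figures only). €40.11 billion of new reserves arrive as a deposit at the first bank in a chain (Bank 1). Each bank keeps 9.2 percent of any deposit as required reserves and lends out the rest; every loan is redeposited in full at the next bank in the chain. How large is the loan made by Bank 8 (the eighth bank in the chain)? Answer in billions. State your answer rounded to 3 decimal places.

Each bank lends a fraction (1 − rr) = 0.9080 of the deposit it receives, so Bank 8 receives 40.11·0.9080^7 and lends 40.11·0.9080^8 ≈ 18.5327 billion.

€18.533 billion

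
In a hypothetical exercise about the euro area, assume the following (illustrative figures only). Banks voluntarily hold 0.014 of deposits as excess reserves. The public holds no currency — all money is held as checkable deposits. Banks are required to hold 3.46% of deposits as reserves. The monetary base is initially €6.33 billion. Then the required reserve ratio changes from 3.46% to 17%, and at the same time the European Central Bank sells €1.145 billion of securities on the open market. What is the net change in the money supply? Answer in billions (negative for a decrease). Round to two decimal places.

Before: m₁ = 1 / (0.0346 + 0.014) ≈ 20.5761, MB₁ = 6.33, so M₁ = 20.5761 × 6.33 ≈ 130.2467 billion.
After: m₂ = 1 / (0.17 + 0.014) ≈ 5.4348, MB₂ = 6.33 − 1.145 = 5.185, so M₂ = 5.4348 × 5.185 ≈ 28.1794 billion.
ΔM = M₂ − M₁ = 28.1794 − 130.2467 = -102.0673 billion.

-102.07 billion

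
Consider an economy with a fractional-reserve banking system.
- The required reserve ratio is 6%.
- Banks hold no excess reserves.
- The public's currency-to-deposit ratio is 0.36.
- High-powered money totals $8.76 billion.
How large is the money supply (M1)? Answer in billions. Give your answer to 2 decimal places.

$28.37 billion

The money multiplier is m = (1 + c) / (rr + c) = (1 + 0.36) / (0.06 + 0.36) ≈ 3.2381.
So M = m × MB = 3.2381 × 8.76 ≈ 28.3658 billion.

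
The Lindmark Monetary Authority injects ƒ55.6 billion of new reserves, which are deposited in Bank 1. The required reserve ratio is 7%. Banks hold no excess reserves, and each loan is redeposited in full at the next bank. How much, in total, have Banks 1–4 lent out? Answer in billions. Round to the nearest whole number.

Bank i lends (1 − rr)^i of the original deposit: Bank 1 lends 55.6·0.9300 = 51.7080, Bank 2 lends 55.6·0.9300² ≈ 48.0884, and so on.
Summing a geometric series: total = 55.6·[0.9300·(1 − 0.9300^4) / (1 − 0.9300)] ≈ 186.1104 billion.

ƒ186 billion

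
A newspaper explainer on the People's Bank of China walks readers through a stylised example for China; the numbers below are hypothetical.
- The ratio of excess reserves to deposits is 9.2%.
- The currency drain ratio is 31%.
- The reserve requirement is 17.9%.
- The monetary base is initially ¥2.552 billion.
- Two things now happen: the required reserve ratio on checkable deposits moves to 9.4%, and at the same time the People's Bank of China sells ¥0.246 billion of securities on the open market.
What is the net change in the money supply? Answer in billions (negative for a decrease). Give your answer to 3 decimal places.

Before: m₁ = (1 + 0.31) / (0.179 + 0.092 + 0.31) ≈ 2.25473, MB₁ = 2.552, so M₁ = 2.25473 × 2.552 ≈ 5.7541 billion.
After: m₂ = (1 + 0.31) / (0.094 + 0.092 + 0.31) ≈ 2.64113, MB₂ = 2.552 − 0.246 = 2.306, so M₂ = 2.64113 × 2.306 ≈ 6.0904 billion.
ΔM = M₂ − M₁ = 6.0904 − 5.7541 = 0.3363 billion.

¥0.336 billion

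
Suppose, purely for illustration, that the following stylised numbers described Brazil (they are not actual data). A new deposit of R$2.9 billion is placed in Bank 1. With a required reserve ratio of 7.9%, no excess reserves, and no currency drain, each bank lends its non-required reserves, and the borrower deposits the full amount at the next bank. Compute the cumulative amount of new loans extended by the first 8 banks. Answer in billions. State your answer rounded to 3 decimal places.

Bank i lends (1 − rr)^i of the original deposit: Bank 1 lends 2.9·0.9210 = 2.6709, Bank 2 lends 2.9·0.9210² ≈ 2.4599, and so on.
Summing a geometric series: total = 2.9·[0.9210·(1 − 0.9210^8) / (1 − 0.9210)] ≈ 16.3061 billion.

R$16.306 billion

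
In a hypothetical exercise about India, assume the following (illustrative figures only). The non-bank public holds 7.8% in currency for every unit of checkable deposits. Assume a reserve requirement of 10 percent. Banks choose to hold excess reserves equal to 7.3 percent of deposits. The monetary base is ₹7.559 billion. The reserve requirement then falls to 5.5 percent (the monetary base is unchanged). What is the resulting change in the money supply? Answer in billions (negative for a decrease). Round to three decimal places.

₹7.092 billion

Initially m₁ = (1 + 0.078) / (0.1 + 0.073 + 0.078) ≈ 4.29482, so M₁ = 4.29482 × 7.559 ≈ 32.4645 billion.
After the change m₂ = (1 + 0.078) / (0.055 + 0.073 + 0.078) ≈ 5.23301, so M₂ = 5.23301 × 7.559 ≈ 39.5563 billion.
ΔM = M₂ − M₁ = 39.5563 − 32.4645 = 7.0918 billion.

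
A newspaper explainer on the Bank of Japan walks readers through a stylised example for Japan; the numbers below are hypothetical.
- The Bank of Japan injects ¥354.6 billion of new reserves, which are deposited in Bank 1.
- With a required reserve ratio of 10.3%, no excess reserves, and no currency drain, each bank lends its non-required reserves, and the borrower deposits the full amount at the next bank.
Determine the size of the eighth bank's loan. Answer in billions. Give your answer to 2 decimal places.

¥148.62 billion

Each bank lends a fraction (1 − rr) = 0.8970 of the deposit it receives, so Bank 8 receives 354.6·0.8970^7 and lends 354.6·0.8970^8 ≈ 148.6203 billion.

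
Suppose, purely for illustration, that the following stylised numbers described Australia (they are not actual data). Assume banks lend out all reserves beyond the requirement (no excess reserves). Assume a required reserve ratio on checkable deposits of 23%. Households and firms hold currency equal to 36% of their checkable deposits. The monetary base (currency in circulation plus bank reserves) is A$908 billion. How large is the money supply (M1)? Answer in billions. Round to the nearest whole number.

A$2093 billion

The money multiplier is m = (1 + c) / (rr + c) = (1 + 0.36) / (0.23 + 0.36) ≈ 2.3051.
So M = m × MB = 2.3051 × 908 = 2093.0308 billion.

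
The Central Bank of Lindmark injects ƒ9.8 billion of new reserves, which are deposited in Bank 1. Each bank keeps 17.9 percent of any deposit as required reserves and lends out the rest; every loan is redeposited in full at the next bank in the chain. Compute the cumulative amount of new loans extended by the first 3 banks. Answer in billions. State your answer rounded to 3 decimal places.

Bank i lends (1 − rr)^i of the original deposit: Bank 1 lends 9.8·0.8210 = 8.0458, Bank 2 lends 9.8·0.8210² ≈ 6.6056, and so on.
Summing a geometric series: total = 9.8·[0.8210·(1 − 0.8210^3) / (1 − 0.8210)] ≈ 20.0746 billion.

ƒ20.075 billion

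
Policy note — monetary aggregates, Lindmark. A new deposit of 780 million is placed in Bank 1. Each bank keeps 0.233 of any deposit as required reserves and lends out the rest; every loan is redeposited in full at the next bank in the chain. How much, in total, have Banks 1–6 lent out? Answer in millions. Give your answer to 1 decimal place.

Bank i lends (1 − rr)^i of the original deposit: Bank 1 lends 780·0.7670 = 598.2600, Bank 2 lends 780·0.7670² ≈ 458.8654, and so on.
Summing a geometric series: total = 780·[0.7670·(1 − 0.7670^6) / (1 − 0.7670)] ≈ 2044.8748 million.

2044.9 million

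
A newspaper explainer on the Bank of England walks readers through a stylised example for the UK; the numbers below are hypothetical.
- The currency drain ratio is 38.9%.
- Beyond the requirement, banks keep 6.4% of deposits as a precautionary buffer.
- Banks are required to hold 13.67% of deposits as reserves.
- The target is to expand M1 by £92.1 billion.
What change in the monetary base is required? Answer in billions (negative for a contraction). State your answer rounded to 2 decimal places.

£39.10 billion

The money multiplier is m = (1 + c) / (rr + e + c) = (1 + 0.389) / (0.1367 + 0.064 + 0.389) ≈ 2.35543.
ΔMB = ΔM / m = (+92.1) / 2.35543 ≈ 39.1011 billion.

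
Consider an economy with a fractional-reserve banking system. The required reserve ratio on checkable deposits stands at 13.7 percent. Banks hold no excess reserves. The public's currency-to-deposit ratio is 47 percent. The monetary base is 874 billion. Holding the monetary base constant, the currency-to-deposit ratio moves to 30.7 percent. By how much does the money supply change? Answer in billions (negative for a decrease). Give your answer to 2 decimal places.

Initially m₁ = (1 + 0.47) / (0.137 + 0.47) ≈ 2.421746, so M₁ = 2.421746 × 874 ≈ 2116.606 billion.
After the change m₂ = (1 + 0.307) / (0.137 + 0.307) ≈ 2.943694, so M₂ = 2.943694 × 874 ≈ 2572.7886 billion.
ΔM = M₂ − M₁ = 2572.7886 − 2116.606 = 456.1826 billion.

456.18 billion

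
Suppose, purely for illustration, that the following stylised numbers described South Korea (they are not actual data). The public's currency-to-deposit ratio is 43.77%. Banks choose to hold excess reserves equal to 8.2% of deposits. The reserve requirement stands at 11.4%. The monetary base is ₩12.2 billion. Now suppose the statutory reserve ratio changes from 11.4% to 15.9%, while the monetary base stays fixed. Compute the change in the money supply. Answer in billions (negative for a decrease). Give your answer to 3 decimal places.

-1.835 billion

Initially m₁ = (1 + 0.4377) / (0.114 + 0.082 + 0.4377) ≈ 2.268739, so M₁ = 2.268739 × 12.2 ≈ 27.6786 billion.
After the change m₂ = (1 + 0.4377) / (0.159 + 0.082 + 0.4377) ≈ 2.118314, so M₂ = 2.118314 × 12.2 ≈ 25.8434 billion.
ΔM = M₂ − M₁ = 25.8434 − 27.6786 = -1.8352 billion.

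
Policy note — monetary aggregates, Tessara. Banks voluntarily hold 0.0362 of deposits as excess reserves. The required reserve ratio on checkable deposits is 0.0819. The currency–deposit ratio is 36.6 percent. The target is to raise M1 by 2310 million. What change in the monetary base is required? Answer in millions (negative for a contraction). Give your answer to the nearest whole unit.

819 million

The money multiplier is m = (1 + c) / (rr + e + c) = (1 + 0.366) / (0.0819 + 0.0362 + 0.366) ≈ 2.82173.
ΔMB = ΔM / m = (+2310) / 2.82173 ≈ 818.6467 million.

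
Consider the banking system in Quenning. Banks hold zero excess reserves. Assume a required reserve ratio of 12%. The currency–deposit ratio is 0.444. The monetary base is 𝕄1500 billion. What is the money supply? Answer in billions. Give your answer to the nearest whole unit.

The money multiplier is m = (1 + c) / (rr + c) = (1 + 0.444) / (0.12 + 0.444) ≈ 2.56028.
So M = m × MB = 2.56028 × 1500 = 3840.42 billion.

𝕄3840 billion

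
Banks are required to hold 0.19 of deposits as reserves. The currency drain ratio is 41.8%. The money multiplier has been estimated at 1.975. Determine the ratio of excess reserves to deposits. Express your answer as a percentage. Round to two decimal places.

Using m = 1.975. Since m = (1 + c)/(c + rr + e), the denominator satisfies c + rr + e = (1 + c)/m = (1 + 0.418) / 1.975 ≈ 0.717975.
With c = 0.418 and rr = 0.19, the ratio of excess reserves to deposits is 0.717975 − 0.418 − 0.19 = 0.109975.

11.00%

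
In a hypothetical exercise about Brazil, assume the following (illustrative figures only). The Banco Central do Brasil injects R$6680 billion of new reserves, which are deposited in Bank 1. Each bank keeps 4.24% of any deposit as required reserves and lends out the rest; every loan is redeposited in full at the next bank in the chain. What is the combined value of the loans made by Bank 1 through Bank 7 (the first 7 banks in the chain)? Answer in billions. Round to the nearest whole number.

R$39468 billion

Bank i lends (1 − rr)^i of the original deposit: Bank 1 lends 6680·0.9576 = 6396.7680, Bank 2 lends 6680·0.9576² ≈ 6125.5450, and so on.
Summing a geometric series: total = 6680·[0.9576·(1 − 0.9576^7) / (1 − 0.9576)] ≈ 39467.5509 billion.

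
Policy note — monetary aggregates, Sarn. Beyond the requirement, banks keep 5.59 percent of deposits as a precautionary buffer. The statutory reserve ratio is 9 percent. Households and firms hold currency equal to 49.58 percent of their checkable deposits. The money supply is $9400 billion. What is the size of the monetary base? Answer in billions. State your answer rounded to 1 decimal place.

$4032.6 billion

The money multiplier is m = (1 + c) / (rr + e + c) = (1 + 0.4958) / (0.09 + 0.0559 + 0.4958) ≈ 2.330996.
MB = M / m = 9400 / 2.330996 ≈ 4032.611 billion.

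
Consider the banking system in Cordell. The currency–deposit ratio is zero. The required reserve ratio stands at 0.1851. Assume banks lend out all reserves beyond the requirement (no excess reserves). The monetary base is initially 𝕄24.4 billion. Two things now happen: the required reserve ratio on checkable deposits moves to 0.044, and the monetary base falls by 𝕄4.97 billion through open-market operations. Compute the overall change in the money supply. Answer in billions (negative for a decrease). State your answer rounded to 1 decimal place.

Before: m₁ = 1 / (0.1851) ≈ 5.4025, MB₁ = 24.4, so M₁ = 5.4025 × 24.4 = 131.821 billion.
After: m₂ = 1 / (0.044) ≈ 22.7273, MB₂ = 24.4 − 4.97 = 19.43, so M₂ = 22.7273 × 19.43 ≈ 441.5914 billion.
ΔM = M₂ − M₁ = 441.5914 − 131.821 = 309.7704 billion.

𝕄309.8 billion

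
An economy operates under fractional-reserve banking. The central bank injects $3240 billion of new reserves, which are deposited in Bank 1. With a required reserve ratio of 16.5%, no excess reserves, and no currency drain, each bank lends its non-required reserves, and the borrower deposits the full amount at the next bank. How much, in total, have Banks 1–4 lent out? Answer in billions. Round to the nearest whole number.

$8426 billion

Bank i lends (1 − rr)^i of the original deposit: Bank 1 lends 3240·0.8350 = 2705.4000, Bank 2 lends 3240·0.8350² = 2259.0090, and so on.
Summing a geometric series: total = 3240·[0.8350·(1 − 0.8350^4) / (1 − 0.8350)] ≈ 8425.7191 billion.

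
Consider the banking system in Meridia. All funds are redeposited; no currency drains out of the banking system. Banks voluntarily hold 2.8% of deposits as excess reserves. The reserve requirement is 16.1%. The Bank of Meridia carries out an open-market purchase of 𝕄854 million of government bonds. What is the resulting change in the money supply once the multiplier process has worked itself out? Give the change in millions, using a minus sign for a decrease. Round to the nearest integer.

𝕄4519 million

The money multiplier is m = 1 / (rr + e) = 1 / (0.161 + 0.028) ≈ 5.2910.
The purchase adds 854 million of base, so ΔM = m × ΔMB = 5.2910 × (+854) = 4518.514 million.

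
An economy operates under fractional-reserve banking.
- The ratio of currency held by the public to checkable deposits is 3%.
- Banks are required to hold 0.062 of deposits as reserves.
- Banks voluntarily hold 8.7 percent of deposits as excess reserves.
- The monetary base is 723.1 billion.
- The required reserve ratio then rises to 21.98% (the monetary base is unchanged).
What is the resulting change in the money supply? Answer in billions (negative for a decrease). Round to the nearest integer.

-1949 billion

Initially m₁ = (1 + 0.03) / (0.062 + 0.087 + 0.03) ≈ 5.7542, so M₁ = 5.7542 × 723.1 ≈ 4160.862 billion.
After the change m₂ = (1 + 0.03) / (0.2198 + 0.087 + 0.03) ≈ 3.0582, so M₂ = 3.0582 × 723.1 ≈ 2211.3844 billion.
ΔM = M₂ − M₁ = 2211.3844 − 4160.862 = -1949.4776 billion.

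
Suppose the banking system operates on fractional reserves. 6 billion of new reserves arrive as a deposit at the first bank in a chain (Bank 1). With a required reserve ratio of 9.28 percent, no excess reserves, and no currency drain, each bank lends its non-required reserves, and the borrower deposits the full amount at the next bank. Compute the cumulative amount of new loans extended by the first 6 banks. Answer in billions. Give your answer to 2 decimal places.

25.96 billion

Bank i lends (1 − rr)^i of the original deposit: Bank 1 lends 6·0.9072 = 5.4432, Bank 2 lends 6·0.9072² ≈ 4.9381, and so on.
Summing a geometric series: total = 6·[0.9072·(1 − 0.9072^6) / (1 − 0.9072)] ≈ 25.9569 billion.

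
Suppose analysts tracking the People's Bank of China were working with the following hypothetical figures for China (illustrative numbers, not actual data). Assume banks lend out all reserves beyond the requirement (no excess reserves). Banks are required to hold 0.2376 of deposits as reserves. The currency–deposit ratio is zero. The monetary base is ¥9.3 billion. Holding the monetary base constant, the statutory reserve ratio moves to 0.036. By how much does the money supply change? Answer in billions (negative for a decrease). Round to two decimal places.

¥219.19 billion

Initially m₁ = 1 / (0.2376) ≈ 4.2088, so M₁ = 4.2088 × 9.3 ≈ 39.1418 billion.
After the change m₂ = 1 / (0.036) ≈ 27.7778, so M₂ = 27.7778 × 9.3 ≈ 258.3335 billion.
ΔM = M₂ − M₁ = 258.3335 − 39.1418 = 219.1917 billion.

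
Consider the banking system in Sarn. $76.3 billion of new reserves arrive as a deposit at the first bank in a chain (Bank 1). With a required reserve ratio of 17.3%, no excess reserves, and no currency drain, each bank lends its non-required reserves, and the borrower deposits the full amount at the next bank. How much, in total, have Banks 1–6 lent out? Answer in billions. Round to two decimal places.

$248.05 billion

Bank i lends (1 − rr)^i of the original deposit: Bank 1 lends 76.3·0.8270 = 63.1001, Bank 2 lends 76.3·0.8270² ≈ 52.1838, and so on.
Summing a geometric series: total = 76.3·[0.8270·(1 − 0.8270^6) / (1 − 0.8270)] ≈ 248.0549 billion.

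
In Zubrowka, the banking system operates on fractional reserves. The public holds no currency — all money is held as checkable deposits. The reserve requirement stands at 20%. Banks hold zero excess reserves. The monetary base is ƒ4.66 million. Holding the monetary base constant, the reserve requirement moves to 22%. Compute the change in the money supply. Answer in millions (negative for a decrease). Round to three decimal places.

Initially m₁ = 1 / (0.2) = 5, so M₁ = 5 × 4.66 = 23.3 million.
After the change m₂ = 1 / (0.22) ≈ 4.54545, so M₂ = 4.54545 × 4.66 ≈ 21.1818 million.
ΔM = M₂ − M₁ = 21.1818 − 23.3 = -2.1182 million.

-2.118 million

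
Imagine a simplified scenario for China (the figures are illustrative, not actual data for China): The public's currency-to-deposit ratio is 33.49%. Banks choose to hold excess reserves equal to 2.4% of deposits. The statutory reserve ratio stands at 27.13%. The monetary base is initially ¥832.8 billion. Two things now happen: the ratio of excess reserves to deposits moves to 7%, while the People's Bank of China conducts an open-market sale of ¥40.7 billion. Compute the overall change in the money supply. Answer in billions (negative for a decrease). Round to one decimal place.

Before: m₁ = (1 + 0.3349) / (0.2713 + 0.024 + 0.3349) ≈ 2.11822, MB₁ = 832.8, so M₁ = 2.11822 × 832.8 ≈ 1764.0536 billion.
After: m₂ = (1 + 0.3349) / (0.2713 + 0.07 + 0.3349) ≈ 1.97412, MB₂ = 832.8 − 40.7 = 792.1, so M₂ = 1.97412 × 792.1 ≈ 1563.7005 billion.
ΔM = M₂ − M₁ = 1563.7005 − 1764.0536 = -200.3531 billion.

-200.4 billion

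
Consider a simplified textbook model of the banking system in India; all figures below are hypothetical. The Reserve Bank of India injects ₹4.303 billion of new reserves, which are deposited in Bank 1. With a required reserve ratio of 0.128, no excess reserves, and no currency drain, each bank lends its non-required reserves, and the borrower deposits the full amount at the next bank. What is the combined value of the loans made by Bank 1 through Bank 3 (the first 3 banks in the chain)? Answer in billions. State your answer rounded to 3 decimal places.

Bank i lends (1 − rr)^i of the original deposit: Bank 1 lends 4.303·0.8720 ≈ 3.7522, Bank 2 lends 4.303·0.8720² ≈ 3.2719, and so on.
Summing a geometric series: total = 4.303·[0.8720·(1 − 0.8720^3) / (1 − 0.8720)] ≈ 9.8773 billion.

₹9.877 billion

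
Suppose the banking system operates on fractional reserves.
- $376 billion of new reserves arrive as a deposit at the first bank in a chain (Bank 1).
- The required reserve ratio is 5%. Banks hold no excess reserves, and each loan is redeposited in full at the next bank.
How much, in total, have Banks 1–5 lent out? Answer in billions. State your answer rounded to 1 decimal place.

$1616.1 billion

Bank i lends (1 − rr)^i of the original deposit: Bank 1 lends 376·0.9500 = 357.2000, Bank 2 lends 376·0.9500² = 339.3400, and so on.
Summing a geometric series: total = 376·[0.9500·(1 − 0.9500^5) / (1 − 0.9500)] ≈ 1616.1090 billion.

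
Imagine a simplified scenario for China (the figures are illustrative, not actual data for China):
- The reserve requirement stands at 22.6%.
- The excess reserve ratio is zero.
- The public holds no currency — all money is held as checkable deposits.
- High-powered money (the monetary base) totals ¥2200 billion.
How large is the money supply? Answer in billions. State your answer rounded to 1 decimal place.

¥9734.5 billion

With no currency drain or excess reserves, the money multiplier is m = 1/rr = 1/0.226 ≈ 4.424779.
Money supply M = m × MB = 4.424779 × 2200 = 9734.5138 billion.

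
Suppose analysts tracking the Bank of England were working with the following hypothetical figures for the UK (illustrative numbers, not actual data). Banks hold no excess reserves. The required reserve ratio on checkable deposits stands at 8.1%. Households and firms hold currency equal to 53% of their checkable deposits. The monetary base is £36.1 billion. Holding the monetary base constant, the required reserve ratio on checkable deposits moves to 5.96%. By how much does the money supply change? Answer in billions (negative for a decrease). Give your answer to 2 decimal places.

£3.28 billion

Initially m₁ = (1 + 0.53) / (0.081 + 0.53) ≈ 2.50409, so M₁ = 2.50409 × 36.1 ≈ 90.3976 billion.
After the change m₂ = (1 + 0.53) / (0.0596 + 0.53) ≈ 2.59498, so M₂ = 2.59498 × 36.1 ≈ 93.6788 billion.
ΔM = M₂ − M₁ = 93.6788 − 90.3976 = 3.2812 billion.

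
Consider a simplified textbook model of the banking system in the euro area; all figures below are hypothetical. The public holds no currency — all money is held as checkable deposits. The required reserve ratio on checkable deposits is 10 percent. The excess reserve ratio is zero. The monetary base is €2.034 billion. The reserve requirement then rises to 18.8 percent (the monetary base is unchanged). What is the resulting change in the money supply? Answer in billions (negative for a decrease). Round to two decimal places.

-9.52 billion

Initially m₁ = 1 / (0.1) = 10, so M₁ = 10 × 2.034 = 20.34 billion.
After the change m₂ = 1 / (0.188) ≈ 5.3191, so M₂ = 5.3191 × 2.034 ≈ 10.819 billion.
ΔM = M₂ − M₁ = 10.819 − 20.34 = -9.521 billion.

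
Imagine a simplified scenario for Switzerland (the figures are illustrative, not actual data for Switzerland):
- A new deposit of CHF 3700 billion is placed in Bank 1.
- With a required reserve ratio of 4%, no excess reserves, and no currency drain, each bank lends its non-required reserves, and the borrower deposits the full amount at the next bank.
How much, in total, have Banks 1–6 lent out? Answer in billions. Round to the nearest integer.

Bank i lends (1 − rr)^i of the original deposit: Bank 1 lends 3700·0.9600 = 3552.0000, Bank 2 lends 3700·0.9600² = 3409.9200, and so on.
Summing a geometric series: total = 3700·[0.9600·(1 − 0.9600^6) / (1 − 0.9600)] ≈ 19291.1083 billion.

CHF 19291 billion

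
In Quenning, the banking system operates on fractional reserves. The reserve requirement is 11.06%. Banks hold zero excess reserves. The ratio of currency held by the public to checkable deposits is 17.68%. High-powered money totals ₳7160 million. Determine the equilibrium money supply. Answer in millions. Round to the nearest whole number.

₳29318 million

The money multiplier is m = (1 + c) / (rr + c) = (1 + 0.1768) / (0.1106 + 0.1768) ≈ 4.09464.
So M = m × MB = 4.09464 × 7160 = 29317.6224 million.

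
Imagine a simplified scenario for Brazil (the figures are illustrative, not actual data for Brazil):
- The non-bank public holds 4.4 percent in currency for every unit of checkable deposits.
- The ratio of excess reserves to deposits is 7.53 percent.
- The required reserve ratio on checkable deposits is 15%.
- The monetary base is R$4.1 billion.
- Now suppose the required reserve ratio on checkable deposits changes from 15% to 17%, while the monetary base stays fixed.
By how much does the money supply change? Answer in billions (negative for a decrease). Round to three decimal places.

Initially m₁ = (1 + 0.044) / (0.15 + 0.0753 + 0.044) ≈ 3.87672, so M₁ = 3.87672 × 4.1 ≈ 15.8946 billion.
After the change m₂ = (1 + 0.044) / (0.17 + 0.0753 + 0.044) ≈ 3.60871, so M₂ = 3.60871 × 4.1 ≈ 14.7957 billion.
ΔM = M₂ − M₁ = 14.7957 − 15.8946 = -1.0989 billion.

-1.099 billion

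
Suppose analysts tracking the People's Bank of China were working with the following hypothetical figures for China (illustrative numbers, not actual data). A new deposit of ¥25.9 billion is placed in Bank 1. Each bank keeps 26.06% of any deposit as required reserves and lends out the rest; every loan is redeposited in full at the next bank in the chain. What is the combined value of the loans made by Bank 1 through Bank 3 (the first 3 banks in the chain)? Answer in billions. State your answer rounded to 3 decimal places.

Bank i lends (1 − rr)^i of the original deposit: Bank 1 lends 25.9·0.7394 ≈ 19.1505, Bank 2 lends 25.9·0.7394² ≈ 14.1599, and so on.
Summing a geometric series: total = 25.9·[0.7394·(1 − 0.7394^3) / (1 − 0.7394)] ≈ 43.7801 billion.

¥43.780 billion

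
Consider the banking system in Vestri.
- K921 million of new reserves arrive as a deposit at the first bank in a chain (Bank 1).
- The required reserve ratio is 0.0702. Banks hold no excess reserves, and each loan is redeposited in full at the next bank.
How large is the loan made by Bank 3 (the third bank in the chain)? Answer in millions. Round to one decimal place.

Each bank lends a fraction (1 − rr) = 0.9298 of the deposit it receives, so Bank 3 receives 921·0.9298^2 and lends 921·0.9298^3 ≈ 740.3350 million.

K740.3 million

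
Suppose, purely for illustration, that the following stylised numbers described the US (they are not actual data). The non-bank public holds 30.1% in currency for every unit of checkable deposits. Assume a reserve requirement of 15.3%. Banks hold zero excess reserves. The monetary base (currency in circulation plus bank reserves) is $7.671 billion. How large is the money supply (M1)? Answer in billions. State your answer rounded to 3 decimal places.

$21.982 billion

The money multiplier is m = (1 + c) / (rr + c) = (1 + 0.301) / (0.153 + 0.301) ≈ 2.86564.
So M = m × MB = 2.86564 × 7.671 ≈ 21.9823 billion.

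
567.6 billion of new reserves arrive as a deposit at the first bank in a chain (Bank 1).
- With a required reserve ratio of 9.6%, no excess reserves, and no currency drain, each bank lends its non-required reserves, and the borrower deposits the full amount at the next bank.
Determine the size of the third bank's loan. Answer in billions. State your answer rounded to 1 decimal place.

Each bank lends a fraction (1 − rr) = 0.9040 of the deposit it receives, so Bank 3 receives 567.6·0.9040^2 and lends 567.6·0.9040^3 ≈ 419.3220 billion.

419.3 billion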